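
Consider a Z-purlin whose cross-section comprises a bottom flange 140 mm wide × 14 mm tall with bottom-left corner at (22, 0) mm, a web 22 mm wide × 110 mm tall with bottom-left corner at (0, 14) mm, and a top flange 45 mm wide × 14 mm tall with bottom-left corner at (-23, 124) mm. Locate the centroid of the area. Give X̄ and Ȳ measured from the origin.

bottom flange: A = 140 × 14 = 1960.00, centroid at (92.00, 7.00).
web: A = 22 × 110 = 2420.00, centroid at (11.00, 69.00).
top flange: A = 45 × 14 = 630.00, centroid at (-0.50, 131.00).
ΣA = 5010.00 mm², ΣAX̄ = 206625.00 mm³, ΣAȲ = 263230.00 mm³.
X̄ = 206625.00/5010.00 = 41.24 mm; Ȳ = 263230.00/5010.00 = 52.54 mm.

X̄ = 41.24 mm, Ȳ = 52.54 mm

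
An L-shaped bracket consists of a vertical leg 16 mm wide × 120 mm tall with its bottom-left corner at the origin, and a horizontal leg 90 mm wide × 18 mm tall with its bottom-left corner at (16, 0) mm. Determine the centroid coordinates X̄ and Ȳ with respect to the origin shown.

X̄ = 32.25 mm, Ȳ = 36.66 mm

Part | A | x̄ᵢ | ȳᵢ | A·x̄ᵢ | A·ȳᵢ
vertical leg | 1920.00 | 8.00 | 60.00 | 15360.00 | 115200.00
horizontal leg | 1620.00 | 61.00 | 9.00 | 98820.00 | 14580.00
Σ | 3540.00 |  |  | 114180.00 | 129780.00
X̄ = 114180.00 / 3540.00 = 32.25 mm
Ȳ = 129780.00 / 3540.00 = 36.66 mm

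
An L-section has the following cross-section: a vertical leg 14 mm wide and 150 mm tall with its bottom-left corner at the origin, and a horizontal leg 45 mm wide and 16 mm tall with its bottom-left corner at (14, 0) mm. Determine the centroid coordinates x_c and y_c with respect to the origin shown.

x_c = 14.53 mm, y_c = 57.89 mm

vertical leg: A = 14 × 150 = 2100.00, centroid at (7.00, 75.00).
horizontal leg: A = 45 × 16 = 720.00, centroid at (36.50, 8.00).
ΣA = 2820.00 mm², ΣAx_c = 40980.00 mm³, ΣAy_c = 163260.00 mm³.
x_c = 40980.00/2820.00 = 14.53 mm; y_c = 163260.00/2820.00 = 57.89 mm.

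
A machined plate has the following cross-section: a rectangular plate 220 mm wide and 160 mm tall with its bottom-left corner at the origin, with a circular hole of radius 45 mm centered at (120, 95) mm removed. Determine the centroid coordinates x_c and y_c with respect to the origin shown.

Part | A | x̄ᵢ | ȳᵢ | A·x̄ᵢ | A·ȳᵢ
plate | 35200.00 | 110.00 | 80.00 | 3872000.00 | 2816000.00
hole | -6361.73 | 120.00 | 95.00 | -763407.01 | -604363.89
Σ | 28838.27 |  |  | 3108592.99 | 2211636.11
x_c = 3108592.99 / 28838.27 = 107.79 mm
y_c = 2211636.11 / 28838.27 = 76.69 mm

x_c = 107.79 mm, y_c = 76.69 mm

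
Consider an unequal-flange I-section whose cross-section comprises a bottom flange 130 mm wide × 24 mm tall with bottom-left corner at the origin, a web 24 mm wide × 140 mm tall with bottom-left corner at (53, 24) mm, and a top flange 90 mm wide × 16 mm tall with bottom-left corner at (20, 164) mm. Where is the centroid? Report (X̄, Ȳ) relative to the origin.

X̄ = 65.00 mm, Ȳ = 75.88 mm

Part | A | x̄ᵢ | ȳᵢ | A·x̄ᵢ | A·ȳᵢ
bottom flange | 3120.00 | 65.00 | 12.00 | 202800.00 | 37440.00
web | 3360.00 | 65.00 | 94.00 | 218400.00 | 315840.00
top flange | 1440.00 | 65.00 | 172.00 | 93600.00 | 247680.00
Σ | 7920.00 |  |  | 514800.00 | 600960.00
X̄ = 514800.00 / 7920.00 = 65.00 mm
Ȳ = 600960.00 / 7920.00 = 75.88 mm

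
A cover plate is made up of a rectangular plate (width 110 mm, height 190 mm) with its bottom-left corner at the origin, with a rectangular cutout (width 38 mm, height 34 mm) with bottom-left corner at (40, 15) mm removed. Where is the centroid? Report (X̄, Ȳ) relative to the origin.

Part | A | x̄ᵢ | ȳᵢ | A·x̄ᵢ | A·ȳᵢ
plate | 20900.00 | 55.00 | 95.00 | 1149500.00 | 1985500.00
hole | -1292.00 | 59.00 | 32.00 | -76228.00 | -41344.00
Σ | 19608.00 |  |  | 1073272.00 | 1944156.00
X̄ = 1073272.00 / 19608.00 = 54.74 mm
Ȳ = 1944156.00 / 19608.00 = 99.15 mm

X̄ = 54.74 mm, Ȳ = 99.15 mm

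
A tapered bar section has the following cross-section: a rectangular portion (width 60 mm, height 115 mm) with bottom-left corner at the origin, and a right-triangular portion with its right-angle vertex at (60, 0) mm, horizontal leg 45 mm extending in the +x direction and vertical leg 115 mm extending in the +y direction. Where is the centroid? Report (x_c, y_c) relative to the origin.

x_c = 42.27 mm, y_c = 52.27 mm

rectangular portion: A = 60 × 115 = 6900.00, centroid at (30.00, 57.50).
triangular portion: A = ½·45·115 = 2587.50, centroid at (75.00, 38.33).
ΣA = 9487.50 mm², ΣAx_c = 401062.50 mm³, ΣAy_c = 495937.50 mm³.
x_c = 401062.50/9487.50 = 42.27 mm; y_c = 495937.50/9487.50 = 52.27 mm.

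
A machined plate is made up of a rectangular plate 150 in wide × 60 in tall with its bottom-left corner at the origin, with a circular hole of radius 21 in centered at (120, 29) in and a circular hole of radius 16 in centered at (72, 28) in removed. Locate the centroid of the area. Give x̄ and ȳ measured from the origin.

x̄ = 66.20 in, ȳ = 30.44 in

plate: A = 150 × 60 = 9000.00, centroid at (75.00, 30.00).
hole 1: A = −π·21² = -1385.44, centroid at (120.00, 29.00).
hole 2: A = −π·16² = -804.25, centroid at (72.00, 28.00).
ΣA = 6810.31 in²
ΣAx̄ = (9000.00)(75.00) + (-1385.44)(120.00) + (-804.25)(72.00) = 450841.08 in³
ΣAȳ = (9000.00)(30.00) + (-1385.44)(29.00) + (-804.25)(28.00) = 207303.24 in³
x̄ = 450841.08 / 6810.31 = 66.20 in
ȳ = 207303.24 / 6810.31 = 30.44 in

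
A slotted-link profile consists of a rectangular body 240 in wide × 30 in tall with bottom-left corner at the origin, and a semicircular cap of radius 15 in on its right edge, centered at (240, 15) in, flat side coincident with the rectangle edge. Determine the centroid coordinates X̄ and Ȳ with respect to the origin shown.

X̄ = 125.91 in, Ȳ = 15.00 in

rectangular body: A = 240 × 30 = 7200.00, centroid at (120.00, 15.00).
semicircular end: A = ½π·15² = 353.43, centroid at (246.37, 15.00).
ΣA = 7553.43 in²
ΣAX̄ = (7200.00)(120.00) + (353.43)(246.37) = 951073.00 in³
ΣAȲ = (7200.00)(15.00) + (353.43)(15.00) = 113301.44 in³
X̄ = 951073.00 / 7553.43 = 125.91 in
Ȳ = 113301.44 / 7553.43 = 15.00 in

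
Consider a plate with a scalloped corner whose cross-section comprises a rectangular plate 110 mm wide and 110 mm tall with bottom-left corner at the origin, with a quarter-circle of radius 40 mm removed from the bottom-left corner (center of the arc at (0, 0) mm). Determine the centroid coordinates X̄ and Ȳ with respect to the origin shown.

plate: A = 110 × 110 = 12100.00, centroid at (55.00, 55.00).
removed quarter-circle: A = −¼π·40² = -1256.64, centroid at (16.98, 16.98).
ΣA = 10843.36 mm², ΣAX̄ = 644166.67 mm³, ΣAȲ = 644166.67 mm³.
X̄ = 644166.67/10843.36 = 59.41 mm; Ȳ = 644166.67/10843.36 = 59.41 mm.

X̄ = 59.41 mm, Ȳ = 59.41 mm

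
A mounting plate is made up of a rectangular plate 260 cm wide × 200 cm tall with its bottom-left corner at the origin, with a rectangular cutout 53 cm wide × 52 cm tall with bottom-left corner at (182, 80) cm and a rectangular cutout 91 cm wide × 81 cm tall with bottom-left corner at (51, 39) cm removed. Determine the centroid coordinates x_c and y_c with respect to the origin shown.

plate: A = 260 × 200 = 52000.00, centroid at (130.00, 100.00).
hole 1: A = −(53 × 52) = -2756.00, centroid at (208.50, 106.00).
hole 2: A = −(91 × 81) = -7371.00, centroid at (96.50, 79.50).
ΣA = 41873.00 cm²
ΣAx_c = (52000.00)(130.00) + (-2756.00)(208.50) + (-7371.00)(96.50) = 5474072.50 cm³
ΣAy_c = (52000.00)(100.00) + (-2756.00)(106.00) + (-7371.00)(79.50) = 4321869.50 cm³
x_c = 5474072.50 / 41873.00 = 130.73 cm
y_c = 4321869.50 / 41873.00 = 103.21 cm

x_c = 130.73 cm, y_c = 103.21 cm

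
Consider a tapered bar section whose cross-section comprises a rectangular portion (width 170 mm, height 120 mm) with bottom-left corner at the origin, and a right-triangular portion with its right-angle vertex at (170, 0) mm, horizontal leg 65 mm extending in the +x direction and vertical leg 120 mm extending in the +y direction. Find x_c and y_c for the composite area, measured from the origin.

x_c = 102.12 mm, y_c = 56.79 mm

rectangular portion: A = 170 × 120 = 20400.00, centroid at (85.00, 60.00).
triangular portion: A = ½·65·120 = 3900.00, centroid at (191.67, 40.00).
ΣA = 24300.00 mm²
ΣAx_c = (20400.00)(85.00) + (3900.00)(191.67) = 2481500.00 mm³
ΣAy_c = (20400.00)(60.00) + (3900.00)(40.00) = 1380000.00 mm³
x_c = 2481500.00 / 24300.00 = 102.12 mm
y_c = 1380000.00 / 24300.00 = 56.79 mm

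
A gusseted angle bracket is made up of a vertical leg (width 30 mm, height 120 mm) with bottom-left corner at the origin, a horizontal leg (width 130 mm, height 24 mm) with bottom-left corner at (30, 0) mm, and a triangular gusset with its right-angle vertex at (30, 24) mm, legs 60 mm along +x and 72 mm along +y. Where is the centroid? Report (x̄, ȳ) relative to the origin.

vertical leg: A = 30 × 120 = 3600.00, centroid at (15.00, 60.00).
horizontal leg: A = 130 × 24 = 3120.00, centroid at (95.00, 12.00).
gusset: A = ½·60·72 = 2160.00, centroid at (50.00, 48.00).
ΣA = 8880.00 mm²
ΣAx̄ = (3600.00)(15.00) + (3120.00)(95.00) + (2160.00)(50.00) = 458400.00 mm³
ΣAȳ = (3600.00)(60.00) + (3120.00)(12.00) + (2160.00)(48.00) = 357120.00 mm³
x̄ = 458400.00 / 8880.00 = 51.62 mm
ȳ = 357120.00 / 8880.00 = 40.22 mm

x̄ = 51.62 mm, ȳ = 40.22 mm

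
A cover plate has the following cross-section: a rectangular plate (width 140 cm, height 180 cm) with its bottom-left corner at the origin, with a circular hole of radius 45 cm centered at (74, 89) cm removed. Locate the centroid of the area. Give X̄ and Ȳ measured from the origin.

X̄ = 68.65 cm, Ȳ = 90.34 cm

plate: A = 140 × 180 = 25200.00, centroid at (70.00, 90.00).
hole: A = −π·45² = -6361.73, centroid at (74.00, 89.00).
ΣA = 18838.27 cm²
ΣAX̄ = (25200.00)(70.00) + (-6361.73)(74.00) = 1293232.34 cm³
ΣAȲ = (25200.00)(90.00) + (-6361.73)(89.00) = 1701806.46 cm³
X̄ = 1293232.34 / 18838.27 = 68.65 cm
Ȳ = 1701806.46 / 18838.27 = 90.34 cm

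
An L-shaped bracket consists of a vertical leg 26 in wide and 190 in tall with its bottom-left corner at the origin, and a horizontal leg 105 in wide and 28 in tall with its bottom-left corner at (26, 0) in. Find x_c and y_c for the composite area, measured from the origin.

vertical leg: A = 26 × 190 = 4940.00, centroid at (13.00, 95.00).
horizontal leg: A = 105 × 28 = 2940.00, centroid at (78.50, 14.00).
ΣA = 7880.00 in², ΣAx_c = 295010.00 in³, ΣAy_c = 510460.00 in³.
x_c = 295010.00/7880.00 = 37.44 in; y_c = 510460.00/7880.00 = 64.78 in.

x_c = 37.44 in, y_c = 64.78 in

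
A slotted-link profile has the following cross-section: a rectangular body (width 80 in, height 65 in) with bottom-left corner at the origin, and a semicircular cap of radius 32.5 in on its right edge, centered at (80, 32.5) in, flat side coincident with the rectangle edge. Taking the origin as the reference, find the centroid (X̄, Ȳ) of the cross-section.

X̄ = 53.01 in, Ȳ = 32.50 in

Part | A | x̄ᵢ | ȳᵢ | A·x̄ᵢ | A·ȳᵢ
rectangular body | 5200.00 | 40.00 | 32.50 | 208000.00 | 169000.00
semicircular end | 1659.15 | 93.79 | 32.50 | 155617.71 | 53922.49
Σ | 6859.15 |  |  | 363617.71 | 222922.49
X̄ = 363617.71 / 6859.15 = 53.01 in
Ȳ = 222922.49 / 6859.15 = 32.50 in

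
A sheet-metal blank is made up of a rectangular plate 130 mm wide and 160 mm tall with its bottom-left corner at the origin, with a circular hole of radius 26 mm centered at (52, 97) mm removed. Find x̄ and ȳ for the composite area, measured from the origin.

x̄ = 66.48 mm, ȳ = 78.07 mm

plate: A = 130 × 160 = 20800.00, centroid at (65.00, 80.00).
hole: A = −π·26² = -2123.72, centroid at (52.00, 97.00).
ΣA = 18676.28 mm²
ΣAx̄ = (20800.00)(65.00) + (-2123.72)(52.00) = 1241566.74 mm³
ΣAȳ = (20800.00)(80.00) + (-2123.72)(97.00) = 1457999.49 mm³
x̄ = 1241566.74 / 18676.28 = 66.48 mm
ȳ = 1457999.49 / 18676.28 = 78.07 mm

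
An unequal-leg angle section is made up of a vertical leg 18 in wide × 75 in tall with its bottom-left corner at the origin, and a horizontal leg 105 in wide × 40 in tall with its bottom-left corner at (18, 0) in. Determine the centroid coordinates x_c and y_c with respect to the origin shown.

vertical leg: A = 18 × 75 = 1350.00, centroid at (9.00, 37.50).
horizontal leg: A = 105 × 40 = 4200.00, centroid at (70.50, 20.00).
ΣA = 5550.00 in²
ΣAx_c = (1350.00)(9.00) + (4200.00)(70.50) = 308250.00 in³
ΣAy_c = (1350.00)(37.50) + (4200.00)(20.00) = 134625.00 in³
x_c = 308250.00 / 5550.00 = 55.54 in
y_c = 134625.00 / 5550.00 = 24.26 in

x_c = 55.54 in, y_c = 24.26 in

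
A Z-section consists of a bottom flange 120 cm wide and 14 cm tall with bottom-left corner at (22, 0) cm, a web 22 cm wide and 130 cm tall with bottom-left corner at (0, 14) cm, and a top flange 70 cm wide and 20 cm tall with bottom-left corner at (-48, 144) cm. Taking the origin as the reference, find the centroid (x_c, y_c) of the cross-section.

x_c = 25.42 cm, y_c = 76.31 cm

bottom flange: A = 120 × 14 = 1680.00, centroid at (82.00, 7.00).
web: A = 22 × 130 = 2860.00, centroid at (11.00, 79.00).
top flange: A = 70 × 20 = 1400.00, centroid at (-13.00, 154.00).
ΣA = 5940.00 cm²
ΣAx_c = (1680.00)(82.00) + (2860.00)(11.00) + (1400.00)(-13.00) = 151020.00 cm³
ΣAy_c = (1680.00)(7.00) + (2860.00)(79.00) + (1400.00)(154.00) = 453300.00 cm³
x_c = 151020.00 / 5940.00 = 25.42 cm
y_c = 453300.00 / 5940.00 = 76.31 cm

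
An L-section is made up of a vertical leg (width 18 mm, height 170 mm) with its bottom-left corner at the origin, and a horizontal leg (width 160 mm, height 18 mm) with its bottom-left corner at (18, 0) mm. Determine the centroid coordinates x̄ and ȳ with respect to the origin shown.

vertical leg: A = 18 × 170 = 3060.00, centroid at (9.00, 85.00).
horizontal leg: A = 160 × 18 = 2880.00, centroid at (98.00, 9.00).
ΣA = 5940.00 mm², ΣAx̄ = 309780.00 mm³, ΣAȳ = 286020.00 mm³.
x̄ = 309780.00/5940.00 = 52.15 mm; ȳ = 286020.00/5940.00 = 48.15 mm.

x̄ = 52.15 mm, ȳ = 48.15 mm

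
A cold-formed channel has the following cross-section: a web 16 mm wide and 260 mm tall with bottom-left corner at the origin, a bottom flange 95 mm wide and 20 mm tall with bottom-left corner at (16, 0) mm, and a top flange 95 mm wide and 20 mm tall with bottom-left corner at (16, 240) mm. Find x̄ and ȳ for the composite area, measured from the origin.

Part | A | x̄ᵢ | ȳᵢ | A·x̄ᵢ | A·ȳᵢ
web | 4160.00 | 8.00 | 130.00 | 33280.00 | 540800.00
bottom flange | 1900.00 | 63.50 | 10.00 | 120650.00 | 19000.00
top flange | 1900.00 | 63.50 | 250.00 | 120650.00 | 475000.00
Σ | 7960.00 |  |  | 274580.00 | 1034800.00
x̄ = 274580.00 / 7960.00 = 34.49 mm
ȳ = 1034800.00 / 7960.00 = 130.00 mm

x̄ = 34.49 mm, ȳ = 130.00 mm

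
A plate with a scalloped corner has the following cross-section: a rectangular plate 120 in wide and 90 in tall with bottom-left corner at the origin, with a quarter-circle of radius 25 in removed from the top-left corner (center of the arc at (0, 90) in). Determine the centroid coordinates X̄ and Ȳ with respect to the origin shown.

X̄ = 62.35 in, Ȳ = 43.36 in

plate: A = 120 × 90 = 10800.00, centroid at (60.00, 45.00).
removed quarter-circle: A = −¼π·25² = -490.87, centroid at (10.61, 79.39).
ΣA = 10309.13 in²
ΣAX̄ = (10800.00)(60.00) + (-490.87)(10.61) = 642791.67 in³
ΣAȲ = (10800.00)(45.00) + (-490.87)(79.39) = 447029.69 in³
X̄ = 642791.67 / 10309.13 = 62.35 in
Ȳ = 447029.69 / 10309.13 = 43.36 in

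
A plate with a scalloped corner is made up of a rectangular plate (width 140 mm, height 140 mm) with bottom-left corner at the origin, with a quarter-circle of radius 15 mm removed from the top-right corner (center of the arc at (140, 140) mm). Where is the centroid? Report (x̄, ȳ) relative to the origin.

x̄ = 69.42 mm, ȳ = 69.42 mm

plate: A = 140 × 140 = 19600.00, centroid at (70.00, 70.00).
removed quarter-circle: A = −¼π·15² = -176.71, centroid at (133.63, 133.63).
ΣA = 19423.29 mm², ΣAx̄ = 1348384.96 mm³, ΣAȳ = 1348384.96 mm³.
x̄ = 1348384.96/19423.29 = 69.42 mm; ȳ = 1348384.96/19423.29 = 69.42 mm.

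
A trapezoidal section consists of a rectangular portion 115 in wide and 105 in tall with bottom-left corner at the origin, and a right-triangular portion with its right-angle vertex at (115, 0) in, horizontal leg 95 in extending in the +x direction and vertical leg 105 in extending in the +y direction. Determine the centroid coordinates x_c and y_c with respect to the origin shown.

x_c = 83.56 in, y_c = 47.38 in

Part | A | x̄ᵢ | ȳᵢ | A·x̄ᵢ | A·ȳᵢ
rectangular portion | 12075.00 | 57.50 | 52.50 | 694312.50 | 633937.50
triangular portion | 4987.50 | 146.67 | 35.00 | 731500.00 | 174562.50
Σ | 17062.50 |  |  | 1425812.50 | 808500.00
x_c = 1425812.50 / 17062.50 = 83.56 in
y_c = 808500.00 / 17062.50 = 47.38 in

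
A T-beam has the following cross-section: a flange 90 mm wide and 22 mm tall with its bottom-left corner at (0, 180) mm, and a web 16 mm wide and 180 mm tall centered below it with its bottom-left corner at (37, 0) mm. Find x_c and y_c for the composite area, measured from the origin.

x_c = 45.00 mm, y_c = 131.15 mm

Part | A | x̄ᵢ | ȳᵢ | A·x̄ᵢ | A·ȳᵢ
web | 2880.00 | 45.00 | 90.00 | 129600.00 | 259200.00
flange | 1980.00 | 45.00 | 191.00 | 89100.00 | 378180.00
Σ | 4860.00 |  |  | 218700.00 | 637380.00
x_c = 218700.00 / 4860.00 = 45.00 mm
y_c = 637380.00 / 4860.00 = 131.15 mm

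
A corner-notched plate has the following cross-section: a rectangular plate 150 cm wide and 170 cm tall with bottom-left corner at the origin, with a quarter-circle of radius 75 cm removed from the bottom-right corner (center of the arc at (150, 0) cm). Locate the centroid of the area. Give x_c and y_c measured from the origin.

x_c = 65.95 cm, y_c = 96.14 cm

plate: A = 150 × 170 = 25500.00, centroid at (75.00, 85.00).
removed quarter-circle: A = −¼π·75² = -4417.86, centroid at (118.17, 31.83).
ΣA = 21082.14 cm², ΣAx_c = 1390445.30 cm³, ΣAy_c = 2026875.00 cm³.
x_c = 1390445.30/21082.14 = 65.95 cm; y_c = 2026875.00/21082.14 = 96.14 cm.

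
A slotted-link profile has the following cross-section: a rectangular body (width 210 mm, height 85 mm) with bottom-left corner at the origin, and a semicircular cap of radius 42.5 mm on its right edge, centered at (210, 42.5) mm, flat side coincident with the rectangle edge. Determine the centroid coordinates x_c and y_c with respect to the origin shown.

x_c = 121.87 mm, y_c = 42.50 mm

rectangular body: A = 210 × 85 = 17850.00, centroid at (105.00, 42.50).
semicircular end: A = ½π·42.5² = 2837.25, centroid at (228.04, 42.50).
ΣA = 20687.25 mm², ΣAx_c = 2521249.77 mm³, ΣAy_c = 879208.16 mm³.
x_c = 2521249.77/20687.25 = 121.87 mm; y_c = 879208.16/20687.25 = 42.50 mm.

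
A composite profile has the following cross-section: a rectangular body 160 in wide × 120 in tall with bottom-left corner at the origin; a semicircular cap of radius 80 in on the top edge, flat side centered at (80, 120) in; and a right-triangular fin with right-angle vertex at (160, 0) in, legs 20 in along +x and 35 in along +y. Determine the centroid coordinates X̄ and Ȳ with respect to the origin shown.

Part | A | x̄ᵢ | ȳᵢ | A·x̄ᵢ | A·ȳᵢ
rectangular body | 19200.00 | 80.00 | 60.00 | 1536000.00 | 1152000.00
semicircular top | 10053.10 | 80.00 | 153.95 | 804247.72 | 1547704.91
triangular fin | 350.00 | 166.67 | 11.67 | 58333.33 | 4083.33
Σ | 29603.10 |  |  | 2398581.05 | 2703788.25
X̄ = 2398581.05 / 29603.10 = 81.02 in
Ȳ = 2703788.25 / 29603.10 = 91.33 in

X̄ = 81.02 in, Ȳ = 91.33 in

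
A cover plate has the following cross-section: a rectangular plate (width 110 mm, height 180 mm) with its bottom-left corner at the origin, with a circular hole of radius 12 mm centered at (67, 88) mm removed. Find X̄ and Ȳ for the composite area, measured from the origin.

plate: A = 110 × 180 = 19800.00, centroid at (55.00, 90.00).
hole: A = −π·12² = -452.39, centroid at (67.00, 88.00).
ΣA = 19347.61 mm², ΣAX̄ = 1058689.91 mm³, ΣAȲ = 1742189.74 mm³.
X̄ = 1058689.91/19347.61 = 54.72 mm; Ȳ = 1742189.74/19347.61 = 90.05 mm.

X̄ = 54.72 mm, Ȳ = 90.05 mm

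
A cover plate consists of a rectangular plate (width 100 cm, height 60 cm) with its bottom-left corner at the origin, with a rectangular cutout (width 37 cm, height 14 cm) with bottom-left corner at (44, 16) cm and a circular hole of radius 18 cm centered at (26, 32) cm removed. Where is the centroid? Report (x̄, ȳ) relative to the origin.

plate: A = 100 × 60 = 6000.00, centroid at (50.00, 30.00).
hole 1: A = −(37 × 14) = -518.00, centroid at (62.50, 23.00).
hole 2: A = −π·18² = -1017.88, centroid at (26.00, 32.00).
ΣA = 4464.12 cm², ΣAx̄ = 241160.22 cm³, ΣAȳ = 135513.97 cm³.
x̄ = 241160.22/4464.12 = 54.02 cm; ȳ = 135513.97/4464.12 = 30.36 cm.

x̄ = 54.02 cm, ȳ = 30.36 cm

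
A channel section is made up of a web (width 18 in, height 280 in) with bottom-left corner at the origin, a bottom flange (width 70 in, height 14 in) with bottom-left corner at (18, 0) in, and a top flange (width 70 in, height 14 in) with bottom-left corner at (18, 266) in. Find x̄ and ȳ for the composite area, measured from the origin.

web: A = 18 × 280 = 5040.00, centroid at (9.00, 140.00).
bottom flange: A = 70 × 14 = 980.00, centroid at (53.00, 7.00).
top flange: A = 70 × 14 = 980.00, centroid at (53.00, 273.00).
ΣA = 7000.00 in²
ΣAx̄ = (5040.00)(9.00) + (980.00)(53.00) + (980.00)(53.00) = 149240.00 in³
ΣAȳ = (5040.00)(140.00) + (980.00)(7.00) + (980.00)(273.00) = 980000.00 in³
x̄ = 149240.00 / 7000.00 = 21.32 in
ȳ = 980000.00 / 7000.00 = 140.00 in

x̄ = 21.32 in, ȳ = 140.00 in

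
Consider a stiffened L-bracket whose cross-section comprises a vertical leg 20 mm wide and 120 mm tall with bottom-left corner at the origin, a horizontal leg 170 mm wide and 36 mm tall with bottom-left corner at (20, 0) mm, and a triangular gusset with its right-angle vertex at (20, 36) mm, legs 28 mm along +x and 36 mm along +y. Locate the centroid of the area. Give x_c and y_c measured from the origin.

vertical leg: A = 20 × 120 = 2400.00, centroid at (10.00, 60.00).
horizontal leg: A = 170 × 36 = 6120.00, centroid at (105.00, 18.00).
gusset: A = ½·28·36 = 504.00, centroid at (29.33, 48.00).
ΣA = 9024.00 mm²
ΣAx_c = (2400.00)(10.00) + (6120.00)(105.00) + (504.00)(29.33) = 681384.00 mm³
ΣAy_c = (2400.00)(60.00) + (6120.00)(18.00) + (504.00)(48.00) = 278352.00 mm³
x_c = 681384.00 / 9024.00 = 75.51 mm
y_c = 278352.00 / 9024.00 = 30.85 mm

x_c = 75.51 mm, y_c = 30.85 mm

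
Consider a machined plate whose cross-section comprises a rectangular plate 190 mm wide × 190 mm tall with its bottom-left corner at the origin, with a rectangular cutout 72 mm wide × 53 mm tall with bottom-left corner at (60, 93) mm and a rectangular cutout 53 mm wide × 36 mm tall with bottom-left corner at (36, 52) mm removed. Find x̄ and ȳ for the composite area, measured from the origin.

x̄ = 96.92 mm, ȳ = 93.49 mm

Part | A | x̄ᵢ | ȳᵢ | A·x̄ᵢ | A·ȳᵢ
plate | 36100.00 | 95.00 | 95.00 | 3429500.00 | 3429500.00
hole 1 | -3816.00 | 96.00 | 119.50 | -366336.00 | -456012.00
hole 2 | -1908.00 | 62.50 | 70.00 | -119250.00 | -133560.00
Σ | 30376.00 |  |  | 2943914.00 | 2839928.00
x̄ = 2943914.00 / 30376.00 = 96.92 mm
ȳ = 2839928.00 / 30376.00 = 93.49 mm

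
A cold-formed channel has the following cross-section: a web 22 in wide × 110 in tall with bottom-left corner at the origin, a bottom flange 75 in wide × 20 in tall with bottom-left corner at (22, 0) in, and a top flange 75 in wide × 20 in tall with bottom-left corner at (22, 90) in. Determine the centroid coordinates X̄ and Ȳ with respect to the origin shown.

X̄ = 37.85 in, Ȳ = 55.00 in

web: A = 22 × 110 = 2420.00, centroid at (11.00, 55.00).
bottom flange: A = 75 × 20 = 1500.00, centroid at (59.50, 10.00).
top flange: A = 75 × 20 = 1500.00, centroid at (59.50, 100.00).
ΣA = 5420.00 in²
ΣAX̄ = (2420.00)(11.00) + (1500.00)(59.50) + (1500.00)(59.50) = 205120.00 in³
ΣAȲ = (2420.00)(55.00) + (1500.00)(10.00) + (1500.00)(100.00) = 298100.00 in³
X̄ = 205120.00 / 5420.00 = 37.85 in
Ȳ = 298100.00 / 5420.00 = 55.00 in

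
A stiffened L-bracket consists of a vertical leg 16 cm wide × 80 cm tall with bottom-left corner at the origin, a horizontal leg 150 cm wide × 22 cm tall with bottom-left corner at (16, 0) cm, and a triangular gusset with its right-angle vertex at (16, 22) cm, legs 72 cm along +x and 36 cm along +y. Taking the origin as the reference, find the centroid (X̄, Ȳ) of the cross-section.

X̄ = 61.67 cm, Ȳ = 22.39 cm

vertical leg: A = 16 × 80 = 1280.00, centroid at (8.00, 40.00).
horizontal leg: A = 150 × 22 = 3300.00, centroid at (91.00, 11.00).
gusset: A = ½·72·36 = 1296.00, centroid at (40.00, 34.00).
ΣA = 5876.00 cm²
ΣAX̄ = (1280.00)(8.00) + (3300.00)(91.00) + (1296.00)(40.00) = 362380.00 cm³
ΣAȲ = (1280.00)(40.00) + (3300.00)(11.00) + (1296.00)(34.00) = 131564.00 cm³
X̄ = 362380.00 / 5876.00 = 61.67 cm
Ȳ = 131564.00 / 5876.00 = 22.39 cm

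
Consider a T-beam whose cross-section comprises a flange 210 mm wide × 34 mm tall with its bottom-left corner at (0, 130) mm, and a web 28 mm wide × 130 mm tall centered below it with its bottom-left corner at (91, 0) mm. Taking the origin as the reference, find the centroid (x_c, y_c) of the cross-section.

x_c = 105.00 mm, y_c = 119.31 mm

web: A = 28 × 130 = 3640.00, centroid at (105.00, 65.00).
flange: A = 210 × 34 = 7140.00, centroid at (105.00, 147.00).
ΣA = 10780.00 mm²
ΣAx_c = (3640.00)(105.00) + (7140.00)(105.00) = 1131900.00 mm³
ΣAy_c = (3640.00)(65.00) + (7140.00)(147.00) = 1286180.00 mm³
x_c = 1131900.00 / 10780.00 = 105.00 mm
y_c = 1286180.00 / 10780.00 = 119.31 mm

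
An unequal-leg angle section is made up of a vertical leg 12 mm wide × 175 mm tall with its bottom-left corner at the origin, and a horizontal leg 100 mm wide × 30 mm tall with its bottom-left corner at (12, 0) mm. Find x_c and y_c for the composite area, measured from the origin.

Part | A | x̄ᵢ | ȳᵢ | A·x̄ᵢ | A·ȳᵢ
vertical leg | 2100.00 | 6.00 | 87.50 | 12600.00 | 183750.00
horizontal leg | 3000.00 | 62.00 | 15.00 | 186000.00 | 45000.00
Σ | 5100.00 |  |  | 198600.00 | 228750.00
x_c = 198600.00 / 5100.00 = 38.94 mm
y_c = 228750.00 / 5100.00 = 44.85 mm

x_c = 38.94 mm, y_c = 44.85 mm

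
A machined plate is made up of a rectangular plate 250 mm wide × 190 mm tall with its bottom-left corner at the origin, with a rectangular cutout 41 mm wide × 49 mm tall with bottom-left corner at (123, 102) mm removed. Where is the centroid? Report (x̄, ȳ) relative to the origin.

x̄ = 124.18 mm, ȳ = 93.61 mm

plate: A = 250 × 190 = 47500.00, centroid at (125.00, 95.00).
hole: A = −(41 × 49) = -2009.00, centroid at (143.50, 126.50).
ΣA = 45491.00 mm², ΣAx̄ = 5649208.50 mm³, ΣAȳ = 4258361.50 mm³.
x̄ = 5649208.50/45491.00 = 124.18 mm; ȳ = 4258361.50/45491.00 = 93.61 mm.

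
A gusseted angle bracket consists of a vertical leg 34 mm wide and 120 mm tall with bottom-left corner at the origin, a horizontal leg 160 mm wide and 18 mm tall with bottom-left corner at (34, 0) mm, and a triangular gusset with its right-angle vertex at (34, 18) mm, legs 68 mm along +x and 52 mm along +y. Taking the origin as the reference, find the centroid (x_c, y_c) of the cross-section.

vertical leg: A = 34 × 120 = 4080.00, centroid at (17.00, 60.00).
horizontal leg: A = 160 × 18 = 2880.00, centroid at (114.00, 9.00).
gusset: A = ½·68·52 = 1768.00, centroid at (56.67, 35.33).
ΣA = 8728.00 mm²
ΣAx_c = (4080.00)(17.00) + (2880.00)(114.00) + (1768.00)(56.67) = 497866.67 mm³
ΣAy_c = (4080.00)(60.00) + (2880.00)(9.00) + (1768.00)(35.33) = 333189.33 mm³
x_c = 497866.67 / 8728.00 = 57.04 mm
y_c = 333189.33 / 8728.00 = 38.17 mm

x_c = 57.04 mm, y_c = 38.17 mm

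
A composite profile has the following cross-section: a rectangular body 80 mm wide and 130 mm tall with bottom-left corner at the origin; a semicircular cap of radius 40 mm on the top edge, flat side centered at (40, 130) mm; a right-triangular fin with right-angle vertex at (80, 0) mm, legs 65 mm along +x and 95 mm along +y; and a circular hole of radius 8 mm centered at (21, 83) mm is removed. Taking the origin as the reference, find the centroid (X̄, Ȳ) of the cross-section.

X̄ = 52.29 mm, Ȳ = 71.30 mm

rectangular body: A = 80 × 130 = 10400.00, centroid at (40.00, 65.00).
semicircular top: A = ½π·40² = 2513.27, centroid at (40.00, 146.98).
triangular fin: A = ½·65·95 = 3087.50, centroid at (101.67, 31.67).
hole: A = −π·8² = -201.06, centroid at (21.00, 83.00).
ΣA = 15799.71 mm²
ΣAX̄ = (10400.00)(40.00) + (2513.27)(40.00) + (3087.50)(101.67) + (-201.06)(21.00) = 826204.50 mm³
ΣAȲ = (10400.00)(65.00) + (2513.27)(146.98) + (3087.50)(31.67) + (-201.06)(83.00) = 1126475.00 mm³
X̄ = 826204.50 / 15799.71 = 52.29 mm
Ȳ = 1126475.00 / 15799.71 = 71.30 mm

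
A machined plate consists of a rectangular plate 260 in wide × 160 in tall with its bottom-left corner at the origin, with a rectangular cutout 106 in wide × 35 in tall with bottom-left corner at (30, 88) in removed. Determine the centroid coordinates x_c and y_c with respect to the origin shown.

x_c = 134.60 in, y_c = 77.50 in

Part | A | x̄ᵢ | ȳᵢ | A·x̄ᵢ | A·ȳᵢ
plate | 41600.00 | 130.00 | 80.00 | 5408000.00 | 3328000.00
hole | -3710.00 | 83.00 | 105.50 | -307930.00 | -391405.00
Σ | 37890.00 |  |  | 5100070.00 | 2936595.00
x_c = 5100070.00 / 37890.00 = 134.60 in
y_c = 2936595.00 / 37890.00 = 77.50 in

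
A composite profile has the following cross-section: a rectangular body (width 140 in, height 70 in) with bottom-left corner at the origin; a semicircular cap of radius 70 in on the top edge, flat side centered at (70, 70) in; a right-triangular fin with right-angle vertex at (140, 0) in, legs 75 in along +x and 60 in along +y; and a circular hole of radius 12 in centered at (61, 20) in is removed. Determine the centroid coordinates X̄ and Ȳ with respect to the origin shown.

X̄ = 81.29 in, Ȳ = 59.42 in

rectangular body: A = 140 × 70 = 9800.00, centroid at (70.00, 35.00).
semicircular top: A = ½π·70² = 7696.90, centroid at (70.00, 99.71).
triangular fin: A = ½·75·60 = 2250.00, centroid at (165.00, 20.00).
hole: A = −π·12² = -452.39, centroid at (61.00, 20.00).
ΣA = 19294.51 in², ΣAX̄ = 1568437.39 in³, ΣAȲ = 1146402.02 in³.
X̄ = 1568437.39/19294.51 = 81.29 in; Ȳ = 1146402.02/19294.51 = 59.42 in.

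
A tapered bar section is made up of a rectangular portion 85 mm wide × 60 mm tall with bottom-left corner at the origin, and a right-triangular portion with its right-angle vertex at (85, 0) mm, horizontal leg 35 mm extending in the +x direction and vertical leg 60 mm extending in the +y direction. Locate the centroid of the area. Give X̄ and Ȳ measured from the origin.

rectangular portion: A = 85 × 60 = 5100.00, centroid at (42.50, 30.00).
triangular portion: A = ½·35·60 = 1050.00, centroid at (96.67, 20.00).
ΣA = 6150.00 mm², ΣAX̄ = 318250.00 mm³, ΣAȲ = 174000.00 mm³.
X̄ = 318250.00/6150.00 = 51.75 mm; Ȳ = 174000.00/6150.00 = 28.29 mm.

X̄ = 51.75 mm, Ȳ = 28.29 mm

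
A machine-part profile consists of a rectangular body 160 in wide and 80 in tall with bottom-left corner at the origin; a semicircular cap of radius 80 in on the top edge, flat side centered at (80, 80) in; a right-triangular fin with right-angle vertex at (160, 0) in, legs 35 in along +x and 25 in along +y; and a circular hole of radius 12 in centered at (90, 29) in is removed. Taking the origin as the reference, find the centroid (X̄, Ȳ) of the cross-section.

rectangular body: A = 160 × 80 = 12800.00, centroid at (80.00, 40.00).
semicircular top: A = ½π·80² = 10053.10, centroid at (80.00, 113.95).
triangular fin: A = ½·35·25 = 437.50, centroid at (171.67, 8.33).
hole: A = −π·12² = -452.39, centroid at (90.00, 29.00).
ΣA = 22838.21 in²
ΣAX̄ = (12800.00)(80.00) + (10053.10)(80.00) + (437.50)(171.67) + (-452.39)(90.00) = 1862636.85 in³
ΣAȲ = (12800.00)(40.00) + (10053.10)(113.95) + (437.50)(8.33) + (-452.39)(29.00) = 1648107.60 in³
X̄ = 1862636.85 / 22838.21 = 81.56 in
Ȳ = 1648107.60 / 22838.21 = 72.16 in

X̄ = 81.56 in, Ȳ = 72.16 in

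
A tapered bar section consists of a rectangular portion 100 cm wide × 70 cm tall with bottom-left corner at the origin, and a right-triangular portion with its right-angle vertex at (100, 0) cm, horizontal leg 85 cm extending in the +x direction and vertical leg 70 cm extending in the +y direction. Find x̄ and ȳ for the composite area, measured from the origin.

x̄ = 73.36 cm, ȳ = 31.52 cm

Part | A | x̄ᵢ | ȳᵢ | A·x̄ᵢ | A·ȳᵢ
rectangular portion | 7000.00 | 50.00 | 35.00 | 350000.00 | 245000.00
triangular portion | 2975.00 | 128.33 | 23.33 | 381791.67 | 69416.67
Σ | 9975.00 |  |  | 731791.67 | 314416.67
x̄ = 731791.67 / 9975.00 = 73.36 cm
ȳ = 314416.67 / 9975.00 = 31.52 cm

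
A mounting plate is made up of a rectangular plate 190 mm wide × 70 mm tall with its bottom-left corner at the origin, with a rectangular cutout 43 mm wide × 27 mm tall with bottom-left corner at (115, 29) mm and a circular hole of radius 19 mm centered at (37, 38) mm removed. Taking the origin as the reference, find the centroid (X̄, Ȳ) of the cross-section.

X̄ = 96.60 mm, Ȳ = 33.90 mm

plate: A = 190 × 70 = 13300.00, centroid at (95.00, 35.00).
hole 1: A = −(43 × 27) = -1161.00, centroid at (136.50, 42.50).
hole 2: A = −π·19² = -1134.11, centroid at (37.00, 38.00).
ΣA = 11004.89 mm², ΣAX̄ = 1063061.25 mm³, ΣAȲ = 373061.13 mm³.
X̄ = 1063061.25/11004.89 = 96.60 mm; Ȳ = 373061.13/11004.89 = 33.90 mm.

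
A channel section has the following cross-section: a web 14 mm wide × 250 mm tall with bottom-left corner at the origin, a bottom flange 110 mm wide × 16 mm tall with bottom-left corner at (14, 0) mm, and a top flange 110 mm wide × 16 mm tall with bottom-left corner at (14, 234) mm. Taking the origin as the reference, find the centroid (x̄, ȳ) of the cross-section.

web: A = 14 × 250 = 3500.00, centroid at (7.00, 125.00).
bottom flange: A = 110 × 16 = 1760.00, centroid at (69.00, 8.00).
top flange: A = 110 × 16 = 1760.00, centroid at (69.00, 242.00).
ΣA = 7020.00 mm²
ΣAx̄ = (3500.00)(7.00) + (1760.00)(69.00) + (1760.00)(69.00) = 267380.00 mm³
ΣAȳ = (3500.00)(125.00) + (1760.00)(8.00) + (1760.00)(242.00) = 877500.00 mm³
x̄ = 267380.00 / 7020.00 = 38.09 mm
ȳ = 877500.00 / 7020.00 = 125.00 mm

x̄ = 38.09 mm, ȳ = 125.00 mm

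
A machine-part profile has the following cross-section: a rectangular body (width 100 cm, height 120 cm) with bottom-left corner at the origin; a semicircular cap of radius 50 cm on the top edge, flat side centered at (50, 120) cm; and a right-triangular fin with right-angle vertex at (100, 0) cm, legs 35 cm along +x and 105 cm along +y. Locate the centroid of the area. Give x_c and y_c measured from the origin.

rectangular body: A = 100 × 120 = 12000.00, centroid at (50.00, 60.00).
semicircular top: A = ½π·50² = 3926.99, centroid at (50.00, 141.22).
triangular fin: A = ½·35·105 = 1837.50, centroid at (111.67, 35.00).
ΣA = 17764.49 cm²
ΣAx_c = (12000.00)(50.00) + (3926.99)(50.00) + (1837.50)(111.67) = 1001537.04 cm³
ΣAy_c = (12000.00)(60.00) + (3926.99)(141.22) + (1837.50)(35.00) = 1338884.73 cm³
x_c = 1001537.04 / 17764.49 = 56.38 cm
y_c = 1338884.73 / 17764.49 = 75.37 cm

x_c = 56.38 cm, y_c = 75.37 cm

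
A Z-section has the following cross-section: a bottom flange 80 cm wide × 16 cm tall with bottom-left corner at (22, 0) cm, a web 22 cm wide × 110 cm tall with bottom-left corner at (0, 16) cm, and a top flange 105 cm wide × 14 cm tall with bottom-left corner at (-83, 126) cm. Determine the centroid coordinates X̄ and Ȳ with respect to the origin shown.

X̄ = 11.83 cm, Ȳ = 73.03 cm

Part | A | x̄ᵢ | ȳᵢ | A·x̄ᵢ | A·ȳᵢ
bottom flange | 1280.00 | 62.00 | 8.00 | 79360.00 | 10240.00
web | 2420.00 | 11.00 | 71.00 | 26620.00 | 171820.00
top flange | 1470.00 | -30.50 | 133.00 | -44835.00 | 195510.00
Σ | 5170.00 |  |  | 61145.00 | 377570.00
X̄ = 61145.00 / 5170.00 = 11.83 cm
Ȳ = 377570.00 / 5170.00 = 73.03 cm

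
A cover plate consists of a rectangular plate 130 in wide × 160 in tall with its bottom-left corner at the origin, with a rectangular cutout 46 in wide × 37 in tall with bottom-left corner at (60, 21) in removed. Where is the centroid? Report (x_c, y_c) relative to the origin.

Part | A | x̄ᵢ | ȳᵢ | A·x̄ᵢ | A·ȳᵢ
plate | 20800.00 | 65.00 | 80.00 | 1352000.00 | 1664000.00
hole | -1702.00 | 83.00 | 39.50 | -141266.00 | -67229.00
Σ | 19098.00 |  |  | 1210734.00 | 1596771.00
x_c = 1210734.00 / 19098.00 = 63.40 in
y_c = 1596771.00 / 19098.00 = 83.61 in

x_c = 63.40 in, y_c = 83.61 in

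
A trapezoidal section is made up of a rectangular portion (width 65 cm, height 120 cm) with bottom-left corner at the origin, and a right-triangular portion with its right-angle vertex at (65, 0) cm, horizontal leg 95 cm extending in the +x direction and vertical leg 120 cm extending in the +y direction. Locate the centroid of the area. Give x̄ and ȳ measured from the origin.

x̄ = 59.59 cm, ȳ = 51.56 cm

rectangular portion: A = 65 × 120 = 7800.00, centroid at (32.50, 60.00).
triangular portion: A = ½·95·120 = 5700.00, centroid at (96.67, 40.00).
ΣA = 13500.00 cm²
ΣAx̄ = (7800.00)(32.50) + (5700.00)(96.67) = 804500.00 cm³
ΣAȳ = (7800.00)(60.00) + (5700.00)(40.00) = 696000.00 cm³
x̄ = 804500.00 / 13500.00 = 59.59 cm
ȳ = 696000.00 / 13500.00 = 51.56 cm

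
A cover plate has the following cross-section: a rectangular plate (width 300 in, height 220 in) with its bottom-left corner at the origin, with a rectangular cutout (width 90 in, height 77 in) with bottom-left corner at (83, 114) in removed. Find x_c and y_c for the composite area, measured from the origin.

x_c = 152.58 in, y_c = 105.01 in

plate: A = 300 × 220 = 66000.00, centroid at (150.00, 110.00).
hole: A = −(90 × 77) = -6930.00, centroid at (128.00, 152.50).
ΣA = 59070.00 in²
ΣAx_c = (66000.00)(150.00) + (-6930.00)(128.00) = 9012960.00 in³
ΣAy_c = (66000.00)(110.00) + (-6930.00)(152.50) = 6203175.00 in³
x_c = 9012960.00 / 59070.00 = 152.58 in
y_c = 6203175.00 / 59070.00 = 105.01 in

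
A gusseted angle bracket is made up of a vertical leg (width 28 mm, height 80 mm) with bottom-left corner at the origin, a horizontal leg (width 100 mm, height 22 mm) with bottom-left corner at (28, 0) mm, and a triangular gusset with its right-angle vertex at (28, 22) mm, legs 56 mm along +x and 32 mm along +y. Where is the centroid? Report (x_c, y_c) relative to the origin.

x_c = 45.87 mm, y_c = 26.81 mm

Part | A | x̄ᵢ | ȳᵢ | A·x̄ᵢ | A·ȳᵢ
vertical leg | 2240.00 | 14.00 | 40.00 | 31360.00 | 89600.00
horizontal leg | 2200.00 | 78.00 | 11.00 | 171600.00 | 24200.00
gusset | 896.00 | 46.67 | 32.67 | 41813.33 | 29269.33
Σ | 5336.00 |  |  | 244773.33 | 143069.33
x_c = 244773.33 / 5336.00 = 45.87 mm
y_c = 143069.33 / 5336.00 = 26.81 mm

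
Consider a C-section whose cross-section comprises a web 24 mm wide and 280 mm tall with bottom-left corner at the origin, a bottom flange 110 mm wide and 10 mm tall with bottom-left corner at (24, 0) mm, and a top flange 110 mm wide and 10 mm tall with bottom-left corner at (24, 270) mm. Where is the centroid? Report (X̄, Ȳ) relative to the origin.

X̄ = 28.52 mm, Ȳ = 140.00 mm

web: A = 24 × 280 = 6720.00, centroid at (12.00, 140.00).
bottom flange: A = 110 × 10 = 1100.00, centroid at (79.00, 5.00).
top flange: A = 110 × 10 = 1100.00, centroid at (79.00, 275.00).
ΣA = 8920.00 mm², ΣAX̄ = 254440.00 mm³, ΣAȲ = 1248800.00 mm³.
X̄ = 254440.00/8920.00 = 28.52 mm; Ȳ = 1248800.00/8920.00 = 140.00 mm.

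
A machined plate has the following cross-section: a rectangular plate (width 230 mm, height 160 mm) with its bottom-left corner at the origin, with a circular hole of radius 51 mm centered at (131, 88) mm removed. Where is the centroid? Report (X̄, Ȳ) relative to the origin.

Part | A | x̄ᵢ | ȳᵢ | A·x̄ᵢ | A·ȳᵢ
plate | 36800.00 | 115.00 | 80.00 | 4232000.00 | 2944000.00
hole | -8171.28 | 131.00 | 88.00 | -1070438.01 | -719072.86
Σ | 28628.72 |  |  | 3161561.99 | 2224927.14
X̄ = 3161561.99 / 28628.72 = 110.43 mm
Ȳ = 2224927.14 / 28628.72 = 77.72 mm

X̄ = 110.43 mm, Ȳ = 77.72 mm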